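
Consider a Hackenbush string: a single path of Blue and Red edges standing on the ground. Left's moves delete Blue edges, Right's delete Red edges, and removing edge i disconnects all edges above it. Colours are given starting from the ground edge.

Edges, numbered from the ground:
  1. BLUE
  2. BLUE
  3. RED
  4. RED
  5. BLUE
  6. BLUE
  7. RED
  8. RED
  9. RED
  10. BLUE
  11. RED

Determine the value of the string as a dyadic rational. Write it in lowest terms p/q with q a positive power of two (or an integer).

Recurse on prefixes of the 11-edge string BLUE BLUE RED RED BLUE BLUE RED RED RED BLUE RED:
step 1: add BLUE to get B; options L={ 0 } R={ ∅ } gives 1
step 2: add BLUE to get BB; options L={ 0,1 } R={ ∅ } gives 2
step 3: add RED to get BBR; options L={ 0,1 } R={ 2 } gives 3/2
step 4: add RED to get BBRR; options L={ 0,1 } R={ 3/2,2 } gives 5/4
step 5: add BLUE to get BBRRB; options L={ 0,1,5/4 } R={ 3/2,2 } gives 11/8
step 6: add BLUE to get BBRRBB; options L={ 0,1,5/4,11/8 } R={ 3/2,2 } gives 23/16
step 7: add RED to get BBRRBBR; options L={ 0,1,5/4,11/8 } R={ 23/16,3/2,2 } gives 45/32
step 8: add RED to get BBRRBBRR; options L={ 0,1,5/4,11/8 } R={ 45/32,23/16,3/2,2 } gives 89/64
step 9: add RED to get BBRRBBRRR; options L={ 0,1,5/4,11/8 } R={ 89/64,45/32,23/16,3/2,2 } gives 177/128
step 10: add BLUE to get BBRRBBRRRB; options L={ 0,1,5/4,11/8,177/128 } R={ 89/64,45/32,23/16,3/2,2 } gives 355/256
step 11: add RED to get BBRRBBRRRBR; options L={ 0,1,5/4,11/8,177/128 } R={ 355/256,89/64,45/32,23/16,3/2,2 } gives 709/512

709/512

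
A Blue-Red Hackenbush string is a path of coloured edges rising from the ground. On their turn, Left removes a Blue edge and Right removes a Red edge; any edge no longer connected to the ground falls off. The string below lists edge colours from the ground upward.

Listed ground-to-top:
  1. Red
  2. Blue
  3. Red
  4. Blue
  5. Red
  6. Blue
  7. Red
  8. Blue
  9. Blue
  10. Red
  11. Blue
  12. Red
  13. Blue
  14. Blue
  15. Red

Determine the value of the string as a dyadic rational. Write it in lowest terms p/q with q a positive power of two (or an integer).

-10835/16384

v_1 [R]  L=[·]  R=[0]  gives -1
v_2 [RB]  L=[-1]  R=[0]  gives -1/2
v_3 [RBR]  L=[-1]  R=[-1/2, 0]  gives -3/4
v_4 [RBRB]  L=[-1, -3/4]  R=[-1/2, 0]  gives -5/8
v_5 [RBRBR]  L=[-1, -3/4]  R=[-5/8, -1/2, 0]  gives -11/16
v_6 [RBRBRB]  L=[-1, -3/4, -11/16]  R=[-5/8, -1/2, 0]  gives -21/32
v_7 [RBRBRBR]  L=[-1, -3/4, -11/16]  R=[-21/32, -5/8, -1/2, 0]  gives -43/64
v_8 [RBRBRBRB]  L=[-1, -3/4, -11/16, -43/64]  R=[-21/32, -5/8, -1/2, 0]  gives -85/128
v_9 [RBRBRBRBB]  L=[-1, -3/4, -11/16, -43/64, -85/128]  R=[-21/32, -5/8, -1/2, 0]  gives -169/256
v_10 [RBRBRBRBBR]  L=[-1, -3/4, -11/16, -43/64, -85/128]  R=[-169/256, -21/32, -5/8, -1/2, 0]  gives -339/512
v_11 [RBRBRBRBBRB]  L=[-1, -3/4, -11/16, -43/64, -85/128, -339/512]  R=[-169/256, -21/32, -5/8, -1/2, 0]  gives -677/1024
v_12 [RBRBRBRBBRBR]  L=[-1, -3/4, -11/16, -43/64, -85/128, -339/512]  R=[-677/1024, -169/256, -21/32, -5/8, -1/2, 0]  gives -1355/2048
v_13 [RBRBRBRBBRBRB]  L=[-1, -3/4, -11/16, -43/64, -85/128, -339/512, -1355/2048]  R=[-677/1024, -169/256, -21/32, -5/8, -1/2, 0]  gives -2709/4096
v_14 [RBRBRBRBBRBRBB]  L=[-1, -3/4, -11/16, -43/64, -85/128, -339/512, -1355/2048, -2709/4096]  R=[-677/1024, -169/256, -21/32, -5/8, -1/2, 0]  gives -5417/8192
v_15 [RBRBRBRBBRBRBBR]  L=[-1, -3/4, -11/16, -43/64, -85/128, -339/512, -1355/2048, -2709/4096]  R=[-5417/8192, -677/1024, -169/256, -21/32, -5/8, -1/2, 0]  gives -10835/16384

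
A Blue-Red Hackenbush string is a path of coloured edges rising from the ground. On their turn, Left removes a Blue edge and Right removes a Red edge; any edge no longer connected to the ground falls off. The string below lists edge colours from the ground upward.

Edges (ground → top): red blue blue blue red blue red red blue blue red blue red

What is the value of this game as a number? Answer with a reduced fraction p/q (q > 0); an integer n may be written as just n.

-715/4096

Build v(s[:k]) for k = 1..13, string s = red blue blue blue red blue red red blue blue red blue red.
v_1 [r]  L=[(no moves)]  R=[0]  -> -1
v_2 [rb]  L=[-1]  R=[0]  -> -1/2
v_3 [rbb]  L=[-1; -1/2]  R=[0]  -> -1/4
v_4 [rbbb]  L=[-1; -1/2; -1/4]  R=[0]  -> -1/8
v_5 [rbbbr]  L=[-1; -1/2; -1/4]  R=[-1/8; 0]  -> -3/16
v_6 [rbbbrb]  L=[-1; -1/2; -1/4; -3/16]  R=[-1/8; 0]  -> -5/32
v_7 [rbbbrbr]  L=[-1; -1/2; -1/4; -3/16]  R=[-5/32; -1/8; 0]  -> -11/64
v_8 [rbbbrbrr]  L=[-1; -1/2; -1/4; -3/16]  R=[-11/64; -5/32; -1/8; 0]  -> -23/128
v_9 [rbbbrbrrb]  L=[-1; -1/2; -1/4; -3/16; -23/128]  R=[-11/64; -5/32; -1/8; 0]  -> -45/256
v_10 [rbbbrbrrbb]  L=[-1; -1/2; -1/4; -3/16; -23/128; -45/256]  R=[-11/64; -5/32; -1/8; 0]  -> -89/512
v_11 [rbbbrbrrbbr]  L=[-1; -1/2; -1/4; -3/16; -23/128; -45/256]  R=[-89/512; -11/64; -5/32; -1/8; 0]  -> -179/1024
v_12 [rbbbrbrrbbrb]  L=[-1; -1/2; -1/4; -3/16; -23/128; -45/256; -179/1024]  R=[-89/512; -11/64; -5/32; -1/8; 0]  -> -357/2048
v_13 [rbbbrbrrbbrbr]  L=[-1; -1/2; -1/4; -3/16; -23/128; -45/256; -179/1024]  R=[-357/2048; -89/512; -11/64; -5/32; -1/8; 0]  -> -715/4096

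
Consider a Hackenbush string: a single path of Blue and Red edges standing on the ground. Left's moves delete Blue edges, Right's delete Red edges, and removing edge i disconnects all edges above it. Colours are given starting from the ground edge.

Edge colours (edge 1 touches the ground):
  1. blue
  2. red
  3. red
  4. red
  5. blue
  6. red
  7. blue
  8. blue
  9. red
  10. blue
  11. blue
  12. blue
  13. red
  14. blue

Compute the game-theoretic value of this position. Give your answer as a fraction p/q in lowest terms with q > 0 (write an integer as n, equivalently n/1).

1467/8192

Recurse on prefixes of the 14-edge string blue red red red blue red blue blue red blue blue blue red blue:
val_1 [b]  L=[0]  R=[none]  => 1
val_2 [br]  L=[0]  R=[1]  => 1/2
val_3 [brr]  L=[0]  R=[1/2; 1]  => 1/4
val_4 [brrr]  L=[0]  R=[1/4; 1/2; 1]  => 1/8
val_5 [brrrb]  L=[0; 1/8]  R=[1/4; 1/2; 1]  => 3/16
val_6 [brrrbr]  L=[0; 1/8]  R=[3/16; 1/4; 1/2; 1]  => 5/32
val_7 [brrrbrb]  L=[0; 1/8; 5/32]  R=[3/16; 1/4; 1/2; 1]  => 11/64
val_8 [brrrbrbb]  L=[0; 1/8; 5/32; 11/64]  R=[3/16; 1/4; 1/2; 1]  => 23/128
val_9 [brrrbrbbr]  L=[0; 1/8; 5/32; 11/64]  R=[23/128; 3/16; 1/4; 1/2; 1]  => 45/256
val_10 [brrrbrbbrb]  L=[0; 1/8; 5/32; 11/64; 45/256]  R=[23/128; 3/16; 1/4; 1/2; 1]  => 91/512
val_11 [brrrbrbbrbb]  L=[0; 1/8; 5/32; 11/64; 45/256; 91/512]  R=[23/128; 3/16; 1/4; 1/2; 1]  => 183/1024
val_12 [brrrbrbbrbbb]  L=[0; 1/8; 5/32; 11/64; 45/256; 91/512; 183/1024]  R=[23/128; 3/16; 1/4; 1/2; 1]  => 367/2048
val_13 [brrrbrbbrbbbr]  L=[0; 1/8; 5/32; 11/64; 45/256; 91/512; 183/1024]  R=[367/2048; 23/128; 3/16; 1/4; 1/2; 1]  => 733/4096
val_14 [brrrbrbbrbbbrb]  L=[0; 1/8; 5/32; 11/64; 45/256; 91/512; 183/1024; 733/4096]  R=[367/2048; 23/128; 3/16; 1/4; 1/2; 1]  => 1467/8192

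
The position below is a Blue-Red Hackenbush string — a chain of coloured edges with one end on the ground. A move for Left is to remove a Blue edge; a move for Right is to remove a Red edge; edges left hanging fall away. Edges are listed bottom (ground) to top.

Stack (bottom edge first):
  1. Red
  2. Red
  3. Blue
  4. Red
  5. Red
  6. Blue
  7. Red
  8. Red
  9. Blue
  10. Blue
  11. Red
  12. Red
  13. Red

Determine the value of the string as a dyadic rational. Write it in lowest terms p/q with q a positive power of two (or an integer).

Recurse on prefixes of the 13-edge string Red Red Blue Red Red Blue Red Red Blue Blue Red Red Red:
g_1 [R]  L=[(no moves)]  R=[0]  ⇒ -1
g_2 [RR]  L=[(no moves)]  R=[-1; 0]  ⇒ -2
g_3 [RRB]  L=[-2]  R=[-1; 0]  ⇒ -3/2
g_4 [RRBR]  L=[-2]  R=[-3/2; -1; 0]  ⇒ -7/4
g_5 [RRBRR]  L=[-2]  R=[-7/4; -3/2; -1; 0]  ⇒ -15/8
g_6 [RRBRRB]  L=[-2; -15/8]  R=[-7/4; -3/2; -1; 0]  ⇒ -29/16
g_7 [RRBRRBR]  L=[-2; -15/8]  R=[-29/16; -7/4; -3/2; -1; 0]  ⇒ -59/32
g_8 [RRBRRBRR]  L=[-2; -15/8]  R=[-59/32; -29/16; -7/4; -3/2; -1; 0]  ⇒ -119/64
g_9 [RRBRRBRRB]  L=[-2; -15/8; -119/64]  R=[-59/32; -29/16; -7/4; -3/2; -1; 0]  ⇒ -237/128
g_10 [RRBRRBRRBB]  L=[-2; -15/8; -119/64; -237/128]  R=[-59/32; -29/16; -7/4; -3/2; -1; 0]  ⇒ -473/256
g_11 [RRBRRBRRBBR]  L=[-2; -15/8; -119/64; -237/128]  R=[-473/256; -59/32; -29/16; -7/4; -3/2; -1; 0]  ⇒ -947/512
g_12 [RRBRRBRRBBRR]  L=[-2; -15/8; -119/64; -237/128]  R=[-947/512; -473/256; -59/32; -29/16; -7/4; -3/2; -1; 0]  ⇒ -1895/1024
g_13 [RRBRRBRRBBRRR]  L=[-2; -15/8; -119/64; -237/128]  R=[-1895/1024; -947/512; -473/256; -59/32; -29/16; -7/4; -3/2; -1; 0]  ⇒ -3791/2048

-3791/2048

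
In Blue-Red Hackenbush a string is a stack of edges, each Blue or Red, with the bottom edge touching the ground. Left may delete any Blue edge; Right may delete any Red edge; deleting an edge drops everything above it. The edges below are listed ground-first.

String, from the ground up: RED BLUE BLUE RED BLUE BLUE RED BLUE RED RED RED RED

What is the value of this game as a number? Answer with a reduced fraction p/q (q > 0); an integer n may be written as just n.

-607/2048

Prefix values for RED BLUE BLUE RED BLUE BLUE RED BLUE RED RED RED RED via {L|R} + simplicity:
1 of 12 · R · max L −∞ · min R 0 = -1
2 of 12 · RB · max L -1 · min R 0 = -1/2
3 of 12 · RBB · max L -1/2 · min R 0 = -1/4
4 of 12 · RBBR · max L -1/2 · min R -1/4 = -3/8
5 of 12 · RBBRB · max L -3/8 · min R -1/4 = -5/16
6 of 12 · RBBRBB · max L -5/16 · min R -1/4 = -9/32
7 of 12 · RBBRBBR · max L -5/16 · min R -9/32 = -19/64
8 of 12 · RBBRBBRB · max L -19/64 · min R -9/32 = -37/128
9 of 12 · RBBRBBRBR · max L -19/64 · min R -37/128 = -75/256
10 of 12 · RBBRBBRBRR · max L -19/64 · min R -75/256 = -151/512
11 of 12 · RBBRBBRBRRR · max L -19/64 · min R -151/512 = -303/1024
12 of 12 · RBBRBBRBRRRR · max L -19/64 · min R -303/1024 = -607/2048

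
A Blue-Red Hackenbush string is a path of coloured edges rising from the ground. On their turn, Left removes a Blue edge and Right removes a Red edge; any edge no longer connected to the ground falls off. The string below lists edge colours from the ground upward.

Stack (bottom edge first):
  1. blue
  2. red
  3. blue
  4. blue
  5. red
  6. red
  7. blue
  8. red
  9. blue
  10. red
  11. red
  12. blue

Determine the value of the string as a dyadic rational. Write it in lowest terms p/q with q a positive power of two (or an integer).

step 1: add blue to get b; options L={ 0 } R={ (no moves) } => 1
step 2: add red to get br; options L={ 0 } R={ 1 } => 1/2
step 3: add blue to get brb; options L={ 0 1/2 } R={ 1 } => 3/4
step 4: add blue to get brbb; options L={ 0 1/2 3/4 } R={ 1 } => 7/8
step 5: add red to get brbbr; options L={ 0 1/2 3/4 } R={ 7/8 1 } => 13/16
step 6: add red to get brbbrr; options L={ 0 1/2 3/4 } R={ 13/16 7/8 1 } => 25/32
step 7: add blue to get brbbrrb; options L={ 0 1/2 3/4 25/32 } R={ 13/16 7/8 1 } => 51/64
step 8: add red to get brbbrrbr; options L={ 0 1/2 3/4 25/32 } R={ 51/64 13/16 7/8 1 } => 101/128
step 9: add blue to get brbbrrbrb; options L={ 0 1/2 3/4 25/32 101/128 } R={ 51/64 13/16 7/8 1 } => 203/256
step 10: add red to get brbbrrbrbr; options L={ 0 1/2 3/4 25/32 101/128 } R={ 203/256 51/64 13/16 7/8 1 } => 405/512
step 11: add red to get brbbrrbrbrr; options L={ 0 1/2 3/4 25/32 101/128 } R={ 405/512 203/256 51/64 13/16 7/8 1 } => 809/1024
step 12: add blue to get brbbrrbrbrrb; options L={ 0 1/2 3/4 25/32 101/128 809/1024 } R={ 405/512 203/256 51/64 13/16 7/8 1 } => 1619/2048

1619/2048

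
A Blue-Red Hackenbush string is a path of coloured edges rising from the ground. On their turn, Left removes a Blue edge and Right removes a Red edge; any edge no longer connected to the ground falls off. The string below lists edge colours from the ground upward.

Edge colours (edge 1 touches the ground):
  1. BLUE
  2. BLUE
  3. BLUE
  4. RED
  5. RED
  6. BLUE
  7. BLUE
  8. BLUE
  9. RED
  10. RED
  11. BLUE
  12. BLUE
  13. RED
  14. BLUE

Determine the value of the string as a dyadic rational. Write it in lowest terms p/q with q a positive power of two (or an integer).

5019/2048

1 of 14 · B · max L 0 · min R +∞ -> 1
2 of 14 · BB · max L 1 · min R +∞ -> 2
3 of 14 · BBB · max L 2 · min R +∞ -> 3
4 of 14 · BBBR · max L 2 · min R 3 -> 5/2
5 of 14 · BBBRR · max L 2 · min R 5/2 -> 9/4
6 of 14 · BBBRRB · max L 9/4 · min R 5/2 -> 19/8
7 of 14 · BBBRRBB · max L 19/8 · min R 5/2 -> 39/16
8 of 14 · BBBRRBBB · max L 39/16 · min R 5/2 -> 79/32
9 of 14 · BBBRRBBBR · max L 39/16 · min R 79/32 -> 157/64
10 of 14 · BBBRRBBBRR · max L 39/16 · min R 157/64 -> 313/128
11 of 14 · BBBRRBBBRRB · max L 313/128 · min R 157/64 -> 627/256
12 of 14 · BBBRRBBBRRBB · max L 627/256 · min R 157/64 -> 1255/512
13 of 14 · BBBRRBBBRRBBR · max L 627/256 · min R 1255/512 -> 2509/1024
14 of 14 · BBBRRBBBRRBBRB · max L 2509/1024 · min R 1255/512 -> 5019/2048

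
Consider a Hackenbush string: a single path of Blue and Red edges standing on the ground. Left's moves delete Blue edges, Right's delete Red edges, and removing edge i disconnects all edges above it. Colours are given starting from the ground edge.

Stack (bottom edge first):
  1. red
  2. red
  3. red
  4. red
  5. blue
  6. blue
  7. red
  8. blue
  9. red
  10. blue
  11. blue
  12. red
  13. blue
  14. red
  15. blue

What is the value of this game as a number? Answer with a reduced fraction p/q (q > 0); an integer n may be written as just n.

v_1 [r]  L=[—]  R=[0]  = -1
v_2 [rr]  L=[—]  R=[-1,0]  = -2
v_3 [rrr]  L=[—]  R=[-2,-1,0]  = -3
v_4 [rrrr]  L=[—]  R=[-3,-2,-1,0]  = -4
v_5 [rrrrb]  L=[-4]  R=[-3,-2,-1,0]  = -7/2
v_6 [rrrrbb]  L=[-4,-7/2]  R=[-3,-2,-1,0]  = -13/4
v_7 [rrrrbbr]  L=[-4,-7/2]  R=[-13/4,-3,-2,-1,0]  = -27/8
v_8 [rrrrbbrb]  L=[-4,-7/2,-27/8]  R=[-13/4,-3,-2,-1,0]  = -53/16
v_9 [rrrrbbrbr]  L=[-4,-7/2,-27/8]  R=[-53/16,-13/4,-3,-2,-1,0]  = -107/32
v_10 [rrrrbbrbrb]  L=[-4,-7/2,-27/8,-107/32]  R=[-53/16,-13/4,-3,-2,-1,0]  = -213/64
v_11 [rrrrbbrbrbb]  L=[-4,-7/2,-27/8,-107/32,-213/64]  R=[-53/16,-13/4,-3,-2,-1,0]  = -425/128
v_12 [rrrrbbrbrbbr]  L=[-4,-7/2,-27/8,-107/32,-213/64]  R=[-425/128,-53/16,-13/4,-3,-2,-1,0]  = -851/256
v_13 [rrrrbbrbrbbrb]  L=[-4,-7/2,-27/8,-107/32,-213/64,-851/256]  R=[-425/128,-53/16,-13/4,-3,-2,-1,0]  = -1701/512
v_14 [rrrrbbrbrbbrbr]  L=[-4,-7/2,-27/8,-107/32,-213/64,-851/256]  R=[-1701/512,-425/128,-53/16,-13/4,-3,-2,-1,0]  = -3403/1024
v_15 [rrrrbbrbrbbrbrb]  L=[-4,-7/2,-27/8,-107/32,-213/64,-851/256,-3403/1024]  R=[-1701/512,-425/128,-53/16,-13/4,-3,-2,-1,0]  = -6805/2048

-6805/2048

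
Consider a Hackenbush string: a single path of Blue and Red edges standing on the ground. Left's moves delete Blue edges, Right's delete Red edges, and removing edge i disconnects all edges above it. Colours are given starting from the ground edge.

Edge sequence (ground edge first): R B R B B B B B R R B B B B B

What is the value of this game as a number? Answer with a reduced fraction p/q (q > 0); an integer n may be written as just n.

-8385/16384

G(R) = { · | 0 } = -1
G(RB) = { -1 | 0 } = -1/2
G(RBR) = { -1 | -1/2,0 } = -3/4
G(RBRB) = { -1,-3/4 | -1/2,0 } = -5/8
G(RBRBB) = { -1,-3/4,-5/8 | -1/2,0 } = -9/16
G(RBRBBB) = { -1,-3/4,-5/8,-9/16 | -1/2,0 } = -17/32
G(RBRBBBB) = { -1,-3/4,-5/8,-9/16,-17/32 | -1/2,0 } = -33/64
G(RBRBBBBB) = { -1,-3/4,-5/8,-9/16,-17/32,-33/64 | -1/2,0 } = -65/128
G(RBRBBBBBR) = { -1,-3/4,-5/8,-9/16,-17/32,-33/64 | -65/128,-1/2,0 } = -131/256
G(RBRBBBBBRR) = { -1,-3/4,-5/8,-9/16,-17/32,-33/64 | -131/256,-65/128,-1/2,0 } = -263/512
G(RBRBBBBBRRB) = { -1,-3/4,-5/8,-9/16,-17/32,-33/64,-263/512 | -131/256,-65/128,-1/2,0 } = -525/1024
G(RBRBBBBBRRBB) = { -1,-3/4,-5/8,-9/16,-17/32,-33/64,-263/512,-525/1024 | -131/256,-65/128,-1/2,0 } = -1049/2048
G(RBRBBBBBRRBBB) = { -1,-3/4,-5/8,-9/16,-17/32,-33/64,-263/512,-525/1024,-1049/2048 | -131/256,-65/128,-1/2,0 } = -2097/4096
G(RBRBBBBBRRBBBB) = { -1,-3/4,-5/8,-9/16,-17/32,-33/64,-263/512,-525/1024,-1049/2048,-2097/4096 | -131/256,-65/128,-1/2,0 } = -4193/8192
G(RBRBBBBBRRBBBBB) = { -1,-3/4,-5/8,-9/16,-17/32,-33/64,-263/512,-525/1024,-1049/2048,-2097/4096,-4193/8192 | -131/256,-65/128,-1/2,0 } = -8385/16384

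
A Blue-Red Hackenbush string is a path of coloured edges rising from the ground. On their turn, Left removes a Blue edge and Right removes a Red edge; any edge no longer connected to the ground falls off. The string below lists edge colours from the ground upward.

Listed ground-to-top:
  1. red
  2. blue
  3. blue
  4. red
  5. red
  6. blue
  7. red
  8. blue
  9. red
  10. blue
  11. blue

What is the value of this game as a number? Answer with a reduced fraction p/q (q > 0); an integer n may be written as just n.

Build v(s[:k]) for k = 1..11, string s = red blue blue red red blue red blue red blue blue.
v_1 [r]  L=[·]  R=[0]  = -1
v_2 [rb]  L=[-1]  R=[0]  = -1/2
v_3 [rbb]  L=[-1 -1/2]  R=[0]  = -1/4
v_4 [rbbr]  L=[-1 -1/2]  R=[-1/4 0]  = -3/8
v_5 [rbbrr]  L=[-1 -1/2]  R=[-3/8 -1/4 0]  = -7/16
v_6 [rbbrrb]  L=[-1 -1/2 -7/16]  R=[-3/8 -1/4 0]  = -13/32
v_7 [rbbrrbr]  L=[-1 -1/2 -7/16]  R=[-13/32 -3/8 -1/4 0]  = -27/64
v_8 [rbbrrbrb]  L=[-1 -1/2 -7/16 -27/64]  R=[-13/32 -3/8 -1/4 0]  = -53/128
v_9 [rbbrrbrbr]  L=[-1 -1/2 -7/16 -27/64]  R=[-53/128 -13/32 -3/8 -1/4 0]  = -107/256
v_10 [rbbrrbrbrb]  L=[-1 -1/2 -7/16 -27/64 -107/256]  R=[-53/128 -13/32 -3/8 -1/4 0]  = -213/512
v_11 [rbbrrbrbrbb]  L=[-1 -1/2 -7/16 -27/64 -107/256 -213/512]  R=[-53/128 -13/32 -3/8 -1/4 0]  = -425/1024

-425/1024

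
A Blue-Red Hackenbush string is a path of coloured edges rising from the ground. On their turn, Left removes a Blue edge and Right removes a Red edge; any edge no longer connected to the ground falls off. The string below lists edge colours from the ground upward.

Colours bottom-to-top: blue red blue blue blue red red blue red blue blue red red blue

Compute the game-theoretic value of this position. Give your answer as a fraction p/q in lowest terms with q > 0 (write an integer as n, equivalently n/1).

7347/8192

edge 1 of 14 (blue): { 0 | ∅ } — 1
edge 2 of 14 (red): { 0 | 1 } — 1/2
edge 3 of 14 (blue): { 0; 1/2 | 1 } — 3/4
edge 4 of 14 (blue): { 0; 1/2; 3/4 | 1 } — 7/8
edge 5 of 14 (blue): { 0; 1/2; 3/4; 7/8 | 1 } — 15/16
edge 6 of 14 (red): { 0; 1/2; 3/4; 7/8 | 15/16; 1 } — 29/32
edge 7 of 14 (red): { 0; 1/2; 3/4; 7/8 | 29/32; 15/16; 1 } — 57/64
edge 8 of 14 (blue): { 0; 1/2; 3/4; 7/8; 57/64 | 29/32; 15/16; 1 } — 115/128
edge 9 of 14 (red): { 0; 1/2; 3/4; 7/8; 57/64 | 115/128; 29/32; 15/16; 1 } — 229/256
edge 10 of 14 (blue): { 0; 1/2; 3/4; 7/8; 57/64; 229/256 | 115/128; 29/32; 15/16; 1 } — 459/512
edge 11 of 14 (blue): { 0; 1/2; 3/4; 7/8; 57/64; 229/256; 459/512 | 115/128; 29/32; 15/16; 1 } — 919/1024
edge 12 of 14 (red): { 0; 1/2; 3/4; 7/8; 57/64; 229/256; 459/512 | 919/1024; 115/128; 29/32; 15/16; 1 } — 1837/2048
edge 13 of 14 (red): { 0; 1/2; 3/4; 7/8; 57/64; 229/256; 459/512 | 1837/2048; 919/1024; 115/128; 29/32; 15/16; 1 } — 3673/4096
edge 14 of 14 (blue): { 0; 1/2; 3/4; 7/8; 57/64; 229/256; 459/512; 3673/4096 | 1837/2048; 919/1024; 115/128; 29/32; 15/16; 1 } — 7347/8192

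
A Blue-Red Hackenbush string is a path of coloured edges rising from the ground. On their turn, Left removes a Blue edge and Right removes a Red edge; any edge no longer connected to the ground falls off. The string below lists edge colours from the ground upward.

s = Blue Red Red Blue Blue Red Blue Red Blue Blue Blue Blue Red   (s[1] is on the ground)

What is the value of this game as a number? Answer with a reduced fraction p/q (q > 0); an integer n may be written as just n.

B: Left { 0 }, Right {  } gives simplest 1
BR: Left { 0 }, Right { 1 } gives simplest 1/2
BRR: Left { 0 }, Right { 1/2,1 } gives simplest 1/4
BRRB: Left { 0,1/4 }, Right { 1/2,1 } gives simplest 3/8
BRRBB: Left { 0,1/4,3/8 }, Right { 1/2,1 } gives simplest 7/16
BRRBBR: Left { 0,1/4,3/8 }, Right { 7/16,1/2,1 } gives simplest 13/32
BRRBBRB: Left { 0,1/4,3/8,13/32 }, Right { 7/16,1/2,1 } gives simplest 27/64
BRRBBRBR: Left { 0,1/4,3/8,13/32 }, Right { 27/64,7/16,1/2,1 } gives simplest 53/128
BRRBBRBRB: Left { 0,1/4,3/8,13/32,53/128 }, Right { 27/64,7/16,1/2,1 } gives simplest 107/256
BRRBBRBRBB: Left { 0,1/4,3/8,13/32,53/128,107/256 }, Right { 27/64,7/16,1/2,1 } gives simplest 215/512
BRRBBRBRBBB: Left { 0,1/4,3/8,13/32,53/128,107/256,215/512 }, Right { 27/64,7/16,1/2,1 } gives simplest 431/1024
BRRBBRBRBBBB: Left { 0,1/4,3/8,13/32,53/128,107/256,215/512,431/1024 }, Right { 27/64,7/16,1/2,1 } gives simplest 863/2048
BRRBBRBRBBBBR: Left { 0,1/4,3/8,13/32,53/128,107/256,215/512,431/1024 }, Right { 863/2048,27/64,7/16,1/2,1 } gives simplest 1725/4096

1725/4096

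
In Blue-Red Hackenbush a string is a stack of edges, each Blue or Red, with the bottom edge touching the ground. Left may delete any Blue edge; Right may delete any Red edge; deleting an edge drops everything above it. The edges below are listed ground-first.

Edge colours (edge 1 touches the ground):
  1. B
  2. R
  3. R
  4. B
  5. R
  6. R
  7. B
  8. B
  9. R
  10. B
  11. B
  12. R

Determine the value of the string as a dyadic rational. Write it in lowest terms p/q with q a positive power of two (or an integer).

621/2048

1 of 12 · B · max L 0 · min R +∞ ⇒ 1
2 of 12 · BR · max L 0 · min R 1 ⇒ 1/2
3 of 12 · BRR · max L 0 · min R 1/2 ⇒ 1/4
4 of 12 · BRRB · max L 1/4 · min R 1/2 ⇒ 3/8
5 of 12 · BRRBR · max L 1/4 · min R 3/8 ⇒ 5/16
6 of 12 · BRRBRR · max L 1/4 · min R 5/16 ⇒ 9/32
7 of 12 · BRRBRRB · max L 9/32 · min R 5/16 ⇒ 19/64
8 of 12 · BRRBRRBB · max L 19/64 · min R 5/16 ⇒ 39/128
9 of 12 · BRRBRRBBR · max L 19/64 · min R 39/128 ⇒ 77/256
10 of 12 · BRRBRRBBRB · max L 77/256 · min R 39/128 ⇒ 155/512
11 of 12 · BRRBRRBBRBB · max L 155/512 · min R 39/128 ⇒ 311/1024
12 of 12 · BRRBRRBBRBBR · max L 155/512 · min R 311/1024 ⇒ 621/2048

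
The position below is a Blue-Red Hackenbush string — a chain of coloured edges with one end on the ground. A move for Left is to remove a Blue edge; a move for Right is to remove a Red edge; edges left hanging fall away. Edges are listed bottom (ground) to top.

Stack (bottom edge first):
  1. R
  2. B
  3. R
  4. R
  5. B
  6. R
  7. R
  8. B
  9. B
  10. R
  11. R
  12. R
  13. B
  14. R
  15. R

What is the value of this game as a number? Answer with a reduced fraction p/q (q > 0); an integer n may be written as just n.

-13943/16384

G_1 [R]  L=[]  R=[0]  -> -1
G_2 [RB]  L=[-1]  R=[0]  -> -1/2
G_3 [RBR]  L=[-1]  R=[-1/2,0]  -> -3/4
G_4 [RBRR]  L=[-1]  R=[-3/4,-1/2,0]  -> -7/8
G_5 [RBRRB]  L=[-1,-7/8]  R=[-3/4,-1/2,0]  -> -13/16
G_6 [RBRRBR]  L=[-1,-7/8]  R=[-13/16,-3/4,-1/2,0]  -> -27/32
G_7 [RBRRBRR]  L=[-1,-7/8]  R=[-27/32,-13/16,-3/4,-1/2,0]  -> -55/64
G_8 [RBRRBRRB]  L=[-1,-7/8,-55/64]  R=[-27/32,-13/16,-3/4,-1/2,0]  -> -109/128
G_9 [RBRRBRRBB]  L=[-1,-7/8,-55/64,-109/128]  R=[-27/32,-13/16,-3/4,-1/2,0]  -> -217/256
G_10 [RBRRBRRBBR]  L=[-1,-7/8,-55/64,-109/128]  R=[-217/256,-27/32,-13/16,-3/4,-1/2,0]  -> -435/512
G_11 [RBRRBRRBBRR]  L=[-1,-7/8,-55/64,-109/128]  R=[-435/512,-217/256,-27/32,-13/16,-3/4,-1/2,0]  -> -871/1024
G_12 [RBRRBRRBBRRR]  L=[-1,-7/8,-55/64,-109/128]  R=[-871/1024,-435/512,-217/256,-27/32,-13/16,-3/4,-1/2,0]  -> -1743/2048
G_13 [RBRRBRRBBRRRB]  L=[-1,-7/8,-55/64,-109/128,-1743/2048]  R=[-871/1024,-435/512,-217/256,-27/32,-13/16,-3/4,-1/2,0]  -> -3485/4096
G_14 [RBRRBRRBBRRRBR]  L=[-1,-7/8,-55/64,-109/128,-1743/2048]  R=[-3485/4096,-871/1024,-435/512,-217/256,-27/32,-13/16,-3/4,-1/2,0]  -> -6971/8192
G_15 [RBRRBRRBBRRRBRR]  L=[-1,-7/8,-55/64,-109/128,-1743/2048]  R=[-6971/8192,-3485/4096,-871/1024,-435/512,-217/256,-27/32,-13/16,-3/4,-1/2,0]  -> -13943/16384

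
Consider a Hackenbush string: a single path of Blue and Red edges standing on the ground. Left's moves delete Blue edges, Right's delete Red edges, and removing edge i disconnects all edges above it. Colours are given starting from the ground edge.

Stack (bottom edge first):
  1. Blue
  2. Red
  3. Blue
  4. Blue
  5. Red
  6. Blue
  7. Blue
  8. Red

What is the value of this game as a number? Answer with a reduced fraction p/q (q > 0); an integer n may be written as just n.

Recurse on prefixes of the 8-edge string Blue Red Blue Blue Red Blue Blue Red:
B: Left { 0 }, Right { — } gives simplest 1
BR: Left { 0 }, Right { 1 } gives simplest 1/2
BRB: Left { 0; 1/2 }, Right { 1 } gives simplest 3/4
BRBB: Left { 0; 1/2; 3/4 }, Right { 1 } gives simplest 7/8
BRBBR: Left { 0; 1/2; 3/4 }, Right { 7/8; 1 } gives simplest 13/16
BRBBRB: Left { 0; 1/2; 3/4; 13/16 }, Right { 7/8; 1 } gives simplest 27/32
BRBBRBB: Left { 0; 1/2; 3/4; 13/16; 27/32 }, Right { 7/8; 1 } gives simplest 55/64
BRBBRBBR: Left { 0; 1/2; 3/4; 13/16; 27/32 }, Right { 55/64; 7/8; 1 } gives simplest 109/128

109/128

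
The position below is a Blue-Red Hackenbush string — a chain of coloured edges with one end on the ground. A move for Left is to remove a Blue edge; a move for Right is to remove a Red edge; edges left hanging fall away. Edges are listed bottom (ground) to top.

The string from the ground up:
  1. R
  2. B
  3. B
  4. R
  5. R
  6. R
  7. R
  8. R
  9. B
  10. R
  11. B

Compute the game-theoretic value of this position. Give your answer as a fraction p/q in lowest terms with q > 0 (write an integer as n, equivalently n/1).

R: Left {  }, Right { 0 } so simplest -1
RB: Left { -1 }, Right { 0 } so simplest -1/2
RBB: Left { -1, -1/2 }, Right { 0 } so simplest -1/4
RBBR: Left { -1, -1/2 }, Right { -1/4, 0 } so simplest -3/8
RBBRR: Left { -1, -1/2 }, Right { -3/8, -1/4, 0 } so simplest -7/16
RBBRRR: Left { -1, -1/2 }, Right { -7/16, -3/8, -1/4, 0 } so simplest -15/32
RBBRRRR: Left { -1, -1/2 }, Right { -15/32, -7/16, -3/8, -1/4, 0 } so simplest -31/64
RBBRRRRR: Left { -1, -1/2 }, Right { -31/64, -15/32, -7/16, -3/8, -1/4, 0 } so simplest -63/128
RBBRRRRRB: Left { -1, -1/2, -63/128 }, Right { -31/64, -15/32, -7/16, -3/8, -1/4, 0 } so simplest -125/256
RBBRRRRRBR: Left { -1, -1/2, -63/128 }, Right { -125/256, -31/64, -15/32, -7/16, -3/8, -1/4, 0 } so simplest -251/512
RBBRRRRRBRB: Left { -1, -1/2, -63/128, -251/512 }, Right { -125/256, -31/64, -15/32, -7/16, -3/8, -1/4, 0 } so simplest -501/1024

-501/1024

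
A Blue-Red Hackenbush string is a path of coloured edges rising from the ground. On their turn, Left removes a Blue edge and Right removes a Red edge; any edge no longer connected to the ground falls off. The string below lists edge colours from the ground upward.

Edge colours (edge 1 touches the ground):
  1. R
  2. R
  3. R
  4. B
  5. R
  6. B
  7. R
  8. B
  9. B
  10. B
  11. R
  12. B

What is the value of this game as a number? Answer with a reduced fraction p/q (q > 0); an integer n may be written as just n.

Recurse on prefixes of the 12-edge string R R R B R B R B B B R B:
edge 1 of 12 (R): { · | 0 } gives -1
edge 2 of 12 (R): { · | -1,0 } gives -2
edge 3 of 12 (R): { · | -2,-1,0 } gives -3
edge 4 of 12 (B): { -3 | -2,-1,0 } gives -5/2
edge 5 of 12 (R): { -3 | -5/2,-2,-1,0 } gives -11/4
edge 6 of 12 (B): { -3,-11/4 | -5/2,-2,-1,0 } gives -21/8
edge 7 of 12 (R): { -3,-11/4 | -21/8,-5/2,-2,-1,0 } gives -43/16
edge 8 of 12 (B): { -3,-11/4,-43/16 | -21/8,-5/2,-2,-1,0 } gives -85/32
edge 9 of 12 (B): { -3,-11/4,-43/16,-85/32 | -21/8,-5/2,-2,-1,0 } gives -169/64
edge 10 of 12 (B): { -3,-11/4,-43/16,-85/32,-169/64 | -21/8,-5/2,-2,-1,0 } gives -337/128
edge 11 of 12 (R): { -3,-11/4,-43/16,-85/32,-169/64 | -337/128,-21/8,-5/2,-2,-1,0 } gives -675/256
edge 12 of 12 (B): { -3,-11/4,-43/16,-85/32,-169/64,-675/256 | -337/128,-21/8,-5/2,-2,-1,0 } gives -1349/512

-1349/512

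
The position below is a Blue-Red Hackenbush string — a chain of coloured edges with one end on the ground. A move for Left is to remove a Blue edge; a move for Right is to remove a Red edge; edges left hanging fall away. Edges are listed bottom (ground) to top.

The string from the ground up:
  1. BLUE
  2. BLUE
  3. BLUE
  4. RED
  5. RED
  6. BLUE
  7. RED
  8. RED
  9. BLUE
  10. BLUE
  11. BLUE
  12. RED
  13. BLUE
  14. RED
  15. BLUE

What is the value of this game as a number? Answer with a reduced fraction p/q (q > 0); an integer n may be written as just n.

9451/4096

val(B) = { 0 |  } → 1
val(BB) = { 0,1 |  } → 2
val(BBB) = { 0,1,2 |  } → 3
val(BBBR) = { 0,1,2 | 3 } → 5/2
val(BBBRR) = { 0,1,2 | 5/2,3 } → 9/4
val(BBBRRB) = { 0,1,2,9/4 | 5/2,3 } → 19/8
val(BBBRRBR) = { 0,1,2,9/4 | 19/8,5/2,3 } → 37/16
val(BBBRRBRR) = { 0,1,2,9/4 | 37/16,19/8,5/2,3 } → 73/32
val(BBBRRBRRB) = { 0,1,2,9/4,73/32 | 37/16,19/8,5/2,3 } → 147/64
val(BBBRRBRRBB) = { 0,1,2,9/4,73/32,147/64 | 37/16,19/8,5/2,3 } → 295/128
val(BBBRRBRRBBB) = { 0,1,2,9/4,73/32,147/64,295/128 | 37/16,19/8,5/2,3 } → 591/256
val(BBBRRBRRBBBR) = { 0,1,2,9/4,73/32,147/64,295/128 | 591/256,37/16,19/8,5/2,3 } → 1181/512
val(BBBRRBRRBBBRB) = { 0,1,2,9/4,73/32,147/64,295/128,1181/512 | 591/256,37/16,19/8,5/2,3 } → 2363/1024
val(BBBRRBRRBBBRBR) = { 0,1,2,9/4,73/32,147/64,295/128,1181/512 | 2363/1024,591/256,37/16,19/8,5/2,3 } → 4725/2048
val(BBBRRBRRBBBRBRB) = { 0,1,2,9/4,73/32,147/64,295/128,1181/512,4725/2048 | 2363/1024,591/256,37/16,19/8,5/2,3 } → 9451/4096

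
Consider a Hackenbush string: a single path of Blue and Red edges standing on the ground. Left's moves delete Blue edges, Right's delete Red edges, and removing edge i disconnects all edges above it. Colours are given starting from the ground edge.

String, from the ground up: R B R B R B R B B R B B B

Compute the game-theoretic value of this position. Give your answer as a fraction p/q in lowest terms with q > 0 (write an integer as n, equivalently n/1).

-2705/4096

Prefix values for R B R B R B R B B R B B B via {L|R} + simplicity:
v(R) = { · | 0 } => -1
v(RB) = { -1 | 0 } => -1/2
v(RBR) = { -1 | -1/2; 0 } => -3/4
v(RBRB) = { -1; -3/4 | -1/2; 0 } => -5/8
v(RBRBR) = { -1; -3/4 | -5/8; -1/2; 0 } => -11/16
v(RBRBRB) = { -1; -3/4; -11/16 | -5/8; -1/2; 0 } => -21/32
v(RBRBRBR) = { -1; -3/4; -11/16 | -21/32; -5/8; -1/2; 0 } => -43/64
v(RBRBRBRB) = { -1; -3/4; -11/16; -43/64 | -21/32; -5/8; -1/2; 0 } => -85/128
v(RBRBRBRBB) = { -1; -3/4; -11/16; -43/64; -85/128 | -21/32; -5/8; -1/2; 0 } => -169/256
v(RBRBRBRBBR) = { -1; -3/4; -11/16; -43/64; -85/128 | -169/256; -21/32; -5/8; -1/2; 0 } => -339/512
v(RBRBRBRBBRB) = { -1; -3/4; -11/16; -43/64; -85/128; -339/512 | -169/256; -21/32; -5/8; -1/2; 0 } => -677/1024
v(RBRBRBRBBRBB) = { -1; -3/4; -11/16; -43/64; -85/128; -339/512; -677/1024 | -169/256; -21/32; -5/8; -1/2; 0 } => -1353/2048
v(RBRBRBRBBRBBB) = { -1; -3/4; -11/16; -43/64; -85/128; -339/512; -677/1024; -1353/2048 | -169/256; -21/32; -5/8; -1/2; 0 } => -2705/4096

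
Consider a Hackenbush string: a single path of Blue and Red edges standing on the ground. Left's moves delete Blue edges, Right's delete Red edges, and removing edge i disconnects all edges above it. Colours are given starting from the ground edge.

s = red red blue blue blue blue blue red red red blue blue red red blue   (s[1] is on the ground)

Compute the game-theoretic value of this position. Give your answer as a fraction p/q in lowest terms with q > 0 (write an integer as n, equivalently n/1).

-8653/8192

Prefix values for red red blue blue blue blue blue red red red blue blue red red blue via {L|R} + simplicity:
value(r) = { none | 0 } gives -1
value(rr) = { none | -1 0 } gives -2
value(rrb) = { -2 | -1 0 } gives -3/2
value(rrbb) = { -2 -3/2 | -1 0 } gives -5/4
value(rrbbb) = { -2 -3/2 -5/4 | -1 0 } gives -9/8
value(rrbbbb) = { -2 -3/2 -5/4 -9/8 | -1 0 } gives -17/16
value(rrbbbbb) = { -2 -3/2 -5/4 -9/8 -17/16 | -1 0 } gives -33/32
value(rrbbbbbr) = { -2 -3/2 -5/4 -9/8 -17/16 | -33/32 -1 0 } gives -67/64
value(rrbbbbbrr) = { -2 -3/2 -5/4 -9/8 -17/16 | -67/64 -33/32 -1 0 } gives -135/128
value(rrbbbbbrrr) = { -2 -3/2 -5/4 -9/8 -17/16 | -135/128 -67/64 -33/32 -1 0 } gives -271/256
value(rrbbbbbrrrb) = { -2 -3/2 -5/4 -9/8 -17/16 -271/256 | -135/128 -67/64 -33/32 -1 0 } gives -541/512
value(rrbbbbbrrrbb) = { -2 -3/2 -5/4 -9/8 -17/16 -271/256 -541/512 | -135/128 -67/64 -33/32 -1 0 } gives -1081/1024
value(rrbbbbbrrrbbr) = { -2 -3/2 -5/4 -9/8 -17/16 -271/256 -541/512 | -1081/1024 -135/128 -67/64 -33/32 -1 0 } gives -2163/2048
value(rrbbbbbrrrbbrr) = { -2 -3/2 -5/4 -9/8 -17/16 -271/256 -541/512 | -2163/2048 -1081/1024 -135/128 -67/64 -33/32 -1 0 } gives -4327/4096
value(rrbbbbbrrrbbrrb) = { -2 -3/2 -5/4 -9/8 -17/16 -271/256 -541/512 -4327/4096 | -2163/2048 -1081/1024 -135/128 -67/64 -33/32 -1 0 } gives -8653/8192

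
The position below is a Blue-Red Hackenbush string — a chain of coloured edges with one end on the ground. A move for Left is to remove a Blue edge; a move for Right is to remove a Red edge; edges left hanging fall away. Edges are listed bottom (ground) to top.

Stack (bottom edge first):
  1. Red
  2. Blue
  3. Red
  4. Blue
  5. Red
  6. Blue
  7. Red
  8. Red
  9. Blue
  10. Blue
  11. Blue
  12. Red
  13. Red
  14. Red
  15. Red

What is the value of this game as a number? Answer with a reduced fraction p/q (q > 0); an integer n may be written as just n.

-11039/16384

v_1 [R]  L=[∅]  R=[0]  => -1
v_2 [RB]  L=[-1]  R=[0]  => -1/2
v_3 [RBR]  L=[-1]  R=[-1/2,0]  => -3/4
v_4 [RBRB]  L=[-1,-3/4]  R=[-1/2,0]  => -5/8
v_5 [RBRBR]  L=[-1,-3/4]  R=[-5/8,-1/2,0]  => -11/16
v_6 [RBRBRB]  L=[-1,-3/4,-11/16]  R=[-5/8,-1/2,0]  => -21/32
v_7 [RBRBRBR]  L=[-1,-3/4,-11/16]  R=[-21/32,-5/8,-1/2,0]  => -43/64
v_8 [RBRBRBRR]  L=[-1,-3/4,-11/16]  R=[-43/64,-21/32,-5/8,-1/2,0]  => -87/128
v_9 [RBRBRBRRB]  L=[-1,-3/4,-11/16,-87/128]  R=[-43/64,-21/32,-5/8,-1/2,0]  => -173/256
v_10 [RBRBRBRRBB]  L=[-1,-3/4,-11/16,-87/128,-173/256]  R=[-43/64,-21/32,-5/8,-1/2,0]  => -345/512
v_11 [RBRBRBRRBBB]  L=[-1,-3/4,-11/16,-87/128,-173/256,-345/512]  R=[-43/64,-21/32,-5/8,-1/2,0]  => -689/1024
v_12 [RBRBRBRRBBBR]  L=[-1,-3/4,-11/16,-87/128,-173/256,-345/512]  R=[-689/1024,-43/64,-21/32,-5/8,-1/2,0]  => -1379/2048
v_13 [RBRBRBRRBBBRR]  L=[-1,-3/4,-11/16,-87/128,-173/256,-345/512]  R=[-1379/2048,-689/1024,-43/64,-21/32,-5/8,-1/2,0]  => -2759/4096
v_14 [RBRBRBRRBBBRRR]  L=[-1,-3/4,-11/16,-87/128,-173/256,-345/512]  R=[-2759/4096,-1379/2048,-689/1024,-43/64,-21/32,-5/8,-1/2,0]  => -5519/8192
v_15 [RBRBRBRRBBBRRRR]  L=[-1,-3/4,-11/16,-87/128,-173/256,-345/512]  R=[-5519/8192,-2759/4096,-1379/2048,-689/1024,-43/64,-21/32,-5/8,-1/2,0]  => -11039/16384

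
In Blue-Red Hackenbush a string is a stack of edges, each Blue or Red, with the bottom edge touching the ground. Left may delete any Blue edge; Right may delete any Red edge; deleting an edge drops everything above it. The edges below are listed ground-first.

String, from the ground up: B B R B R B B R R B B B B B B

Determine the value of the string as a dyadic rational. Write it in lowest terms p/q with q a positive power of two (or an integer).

edge 1 of 15 (B): { 0 | · } ⇒ 1
edge 2 of 15 (B): { 0, 1 | · } ⇒ 2
edge 3 of 15 (R): { 0, 1 | 2 } ⇒ 3/2
edge 4 of 15 (B): { 0, 1, 3/2 | 2 } ⇒ 7/4
edge 5 of 15 (R): { 0, 1, 3/2 | 7/4, 2 } ⇒ 13/8
edge 6 of 15 (B): { 0, 1, 3/2, 13/8 | 7/4, 2 } ⇒ 27/16
edge 7 of 15 (B): { 0, 1, 3/2, 13/8, 27/16 | 7/4, 2 } ⇒ 55/32
edge 8 of 15 (R): { 0, 1, 3/2, 13/8, 27/16 | 55/32, 7/4, 2 } ⇒ 109/64
edge 9 of 15 (R): { 0, 1, 3/2, 13/8, 27/16 | 109/64, 55/32, 7/4, 2 } ⇒ 217/128
edge 10 of 15 (B): { 0, 1, 3/2, 13/8, 27/16, 217/128 | 109/64, 55/32, 7/4, 2 } ⇒ 435/256
edge 11 of 15 (B): { 0, 1, 3/2, 13/8, 27/16, 217/128, 435/256 | 109/64, 55/32, 7/4, 2 } ⇒ 871/512
edge 12 of 15 (B): { 0, 1, 3/2, 13/8, 27/16, 217/128, 435/256, 871/512 | 109/64, 55/32, 7/4, 2 } ⇒ 1743/1024
edge 13 of 15 (B): { 0, 1, 3/2, 13/8, 27/16, 217/128, 435/256, 871/512, 1743/1024 | 109/64, 55/32, 7/4, 2 } ⇒ 3487/2048
edge 14 of 15 (B): { 0, 1, 3/2, 13/8, 27/16, 217/128, 435/256, 871/512, 1743/1024, 3487/2048 | 109/64, 55/32, 7/4, 2 } ⇒ 6975/4096
edge 15 of 15 (B): { 0, 1, 3/2, 13/8, 27/16, 217/128, 435/256, 871/512, 1743/1024, 3487/2048, 6975/4096 | 109/64, 55/32, 7/4, 2 } ⇒ 13951/8192

13951/8192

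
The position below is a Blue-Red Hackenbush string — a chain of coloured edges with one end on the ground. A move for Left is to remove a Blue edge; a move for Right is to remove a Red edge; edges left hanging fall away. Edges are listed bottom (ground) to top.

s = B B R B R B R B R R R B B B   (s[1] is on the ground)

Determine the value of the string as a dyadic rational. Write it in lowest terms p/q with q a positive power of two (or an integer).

Build g(s[:k]) for k = 1..14, string s = B B R B R B R B R R R B B B.
B: Left { 0 }, Right {  } — simplest 1
BB: Left { 0 1 }, Right {  } — simplest 2
BBR: Left { 0 1 }, Right { 2 } — simplest 3/2
BBRB: Left { 0 1 3/2 }, Right { 2 } — simplest 7/4
BBRBR: Left { 0 1 3/2 }, Right { 7/4 2 } — simplest 13/8
BBRBRB: Left { 0 1 3/2 13/8 }, Right { 7/4 2 } — simplest 27/16
BBRBRBR: Left { 0 1 3/2 13/8 }, Right { 27/16 7/4 2 } — simplest 53/32
BBRBRBRB: Left { 0 1 3/2 13/8 53/32 }, Right { 27/16 7/4 2 } — simplest 107/64
BBRBRBRBR: Left { 0 1 3/2 13/8 53/32 }, Right { 107/64 27/16 7/4 2 } — simplest 213/128
BBRBRBRBRR: Left { 0 1 3/2 13/8 53/32 }, Right { 213/128 107/64 27/16 7/4 2 } — simplest 425/256
BBRBRBRBRRR: Left { 0 1 3/2 13/8 53/32 }, Right { 425/256 213/128 107/64 27/16 7/4 2 } — simplest 849/512
BBRBRBRBRRRB: Left { 0 1 3/2 13/8 53/32 849/512 }, Right { 425/256 213/128 107/64 27/16 7/4 2 } — simplest 1699/1024
BBRBRBRBRRRBB: Left { 0 1 3/2 13/8 53/32 849/512 1699/1024 }, Right { 425/256 213/128 107/64 27/16 7/4 2 } — simplest 3399/2048
BBRBRBRBRRRBBB: Left { 0 1 3/2 13/8 53/32 849/512 1699/1024 3399/2048 }, Right { 425/256 213/128 107/64 27/16 7/4 2 } — simplest 6799/4096

6799/4096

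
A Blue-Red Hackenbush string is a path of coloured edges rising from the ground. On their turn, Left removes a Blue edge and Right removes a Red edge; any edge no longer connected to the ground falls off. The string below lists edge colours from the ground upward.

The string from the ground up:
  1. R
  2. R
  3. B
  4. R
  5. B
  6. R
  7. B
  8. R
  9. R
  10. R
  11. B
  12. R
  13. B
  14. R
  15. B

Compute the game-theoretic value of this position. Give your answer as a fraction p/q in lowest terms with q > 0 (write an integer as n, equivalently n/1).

-13781/8192

1 of 15 · R · max L −∞ · min R 0 so -1
2 of 15 · RR · max L −∞ · min R -1 so -2
3 of 15 · RRB · max L -2 · min R -1 so -3/2
4 of 15 · RRBR · max L -2 · min R -3/2 so -7/4
5 of 15 · RRBRB · max L -7/4 · min R -3/2 so -13/8
6 of 15 · RRBRBR · max L -7/4 · min R -13/8 so -27/16
7 of 15 · RRBRBRB · max L -27/16 · min R -13/8 so -53/32
8 of 15 · RRBRBRBR · max L -27/16 · min R -53/32 so -107/64
9 of 15 · RRBRBRBRR · max L -27/16 · min R -107/64 so -215/128
10 of 15 · RRBRBRBRRR · max L -27/16 · min R -215/128 so -431/256
11 of 15 · RRBRBRBRRRB · max L -431/256 · min R -215/128 so -861/512
12 of 15 · RRBRBRBRRRBR · max L -431/256 · min R -861/512 so -1723/1024
13 of 15 · RRBRBRBRRRBRB · max L -1723/1024 · min R -861/512 so -3445/2048
14 of 15 · RRBRBRBRRRBRBR · max L -1723/1024 · min R -3445/2048 so -6891/4096
15 of 15 · RRBRBRBRRRBRBRB · max L -6891/4096 · min R -3445/2048 so -13781/8192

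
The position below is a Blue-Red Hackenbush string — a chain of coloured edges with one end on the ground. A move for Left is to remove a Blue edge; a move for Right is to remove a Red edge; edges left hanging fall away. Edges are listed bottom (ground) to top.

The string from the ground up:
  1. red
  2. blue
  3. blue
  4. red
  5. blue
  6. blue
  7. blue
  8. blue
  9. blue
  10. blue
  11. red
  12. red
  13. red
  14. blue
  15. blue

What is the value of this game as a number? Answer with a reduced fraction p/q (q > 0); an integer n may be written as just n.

v(r) = {  | 0 } -> -1
v(rb) = { -1 | 0 } -> -1/2
v(rbb) = { -1 -1/2 | 0 } -> -1/4
v(rbbr) = { -1 -1/2 | -1/4 0 } -> -3/8
v(rbbrb) = { -1 -1/2 -3/8 | -1/4 0 } -> -5/16
v(rbbrbb) = { -1 -1/2 -3/8 -5/16 | -1/4 0 } -> -9/32
v(rbbrbbb) = { -1 -1/2 -3/8 -5/16 -9/32 | -1/4 0 } -> -17/64
v(rbbrbbbb) = { -1 -1/2 -3/8 -5/16 -9/32 -17/64 | -1/4 0 } -> -33/128
v(rbbrbbbbb) = { -1 -1/2 -3/8 -5/16 -9/32 -17/64 -33/128 | -1/4 0 } -> -65/256
v(rbbrbbbbbb) = { -1 -1/2 -3/8 -5/16 -9/32 -17/64 -33/128 -65/256 | -1/4 0 } -> -129/512
v(rbbrbbbbbbr) = { -1 -1/2 -3/8 -5/16 -9/32 -17/64 -33/128 -65/256 | -129/512 -1/4 0 } -> -259/1024
v(rbbrbbbbbbrr) = { -1 -1/2 -3/8 -5/16 -9/32 -17/64 -33/128 -65/256 | -259/1024 -129/512 -1/4 0 } -> -519/2048
v(rbbrbbbbbbrrr) = { -1 -1/2 -3/8 -5/16 -9/32 -17/64 -33/128 -65/256 | -519/2048 -259/1024 -129/512 -1/4 0 } -> -1039/4096
v(rbbrbbbbbbrrrb) = { -1 -1/2 -3/8 -5/16 -9/32 -17/64 -33/128 -65/256 -1039/4096 | -519/2048 -259/1024 -129/512 -1/4 0 } -> -2077/8192
v(rbbrbbbbbbrrrbb) = { -1 -1/2 -3/8 -5/16 -9/32 -17/64 -33/128 -65/256 -1039/4096 -2077/8192 | -519/2048 -259/1024 -129/512 -1/4 0 } -> -4153/16384

-4153/16384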